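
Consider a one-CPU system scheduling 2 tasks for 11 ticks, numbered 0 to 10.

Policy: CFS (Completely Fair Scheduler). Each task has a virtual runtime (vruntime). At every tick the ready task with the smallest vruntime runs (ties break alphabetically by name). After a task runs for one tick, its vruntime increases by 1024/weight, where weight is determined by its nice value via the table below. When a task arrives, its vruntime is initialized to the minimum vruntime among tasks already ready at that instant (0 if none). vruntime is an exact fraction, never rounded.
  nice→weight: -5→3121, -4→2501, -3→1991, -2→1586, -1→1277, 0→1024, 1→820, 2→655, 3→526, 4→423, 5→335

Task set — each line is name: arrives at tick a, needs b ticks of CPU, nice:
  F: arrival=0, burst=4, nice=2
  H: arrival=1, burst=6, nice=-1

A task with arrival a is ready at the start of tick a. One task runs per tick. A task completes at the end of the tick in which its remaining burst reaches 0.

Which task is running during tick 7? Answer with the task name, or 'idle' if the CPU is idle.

t=0: vr[F=0] → run F
t=1: vr[F=1024/655 H=1024/655] → run F
t=2: vr[F=2048/655 H=1024/655] → run H
t=3: vr[F=2048/655 H=1978368/836435] → run H
t=4: vr[F=2048/655 H=2649088/836435] → run F
t=5: vr[F=3072/655 H=2649088/836435] → run H
t=6: vr[F=3072/655 H=3319808/836435] → run H
t=7: vr[F=3072/655 H=3990528/836435] → run F
t=8: vr[H=3990528/836435] → run H
t=9: vr[H=4661248/836435] → run H
t=10: (idle)

running at tick 7 = F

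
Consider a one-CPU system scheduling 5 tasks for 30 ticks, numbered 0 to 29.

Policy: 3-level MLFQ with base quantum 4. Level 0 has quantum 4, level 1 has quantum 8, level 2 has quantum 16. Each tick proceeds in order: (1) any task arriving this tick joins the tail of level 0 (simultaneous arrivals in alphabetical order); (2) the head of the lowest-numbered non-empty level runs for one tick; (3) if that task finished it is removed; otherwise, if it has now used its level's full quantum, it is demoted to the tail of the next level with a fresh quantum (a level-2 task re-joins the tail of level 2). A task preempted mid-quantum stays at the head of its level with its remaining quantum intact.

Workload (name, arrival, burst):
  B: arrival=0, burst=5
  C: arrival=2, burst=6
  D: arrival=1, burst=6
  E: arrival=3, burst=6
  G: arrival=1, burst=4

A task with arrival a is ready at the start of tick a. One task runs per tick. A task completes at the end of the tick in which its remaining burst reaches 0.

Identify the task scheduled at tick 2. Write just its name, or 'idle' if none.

t=0: L0/L1/L2 = B/-/- → run B
t=1: L0/L1/L2 = BDG/-/- → run B
t=2: L0/L1/L2 = BDGC/-/- → run B
t=3: L0/L1/L2 = BDGCE/-/- → run B
t=4: L0/L1/L2 = DGCE/B/- → run D
t=5: L0/L1/L2 = DGCE/B/- → run D
t=6: L0/L1/L2 = DGCE/B/- → run D
t=7: L0/L1/L2 = DGCE/B/- → run D
t=8: L0/L1/L2 = GCE/BD/- → run G
t=9: L0/L1/L2 = GCE/BD/- → run G
t=10: L0/L1/L2 = GCE/BD/- → run G
t=11: L0/L1/L2 = GCE/BD/- → run G
t=12: L0/L1/L2 = CE/BD/- → run C
t=13: L0/L1/L2 = CE/BD/- → run C
t=14: L0/L1/L2 = CE/BD/- → run C
t=15: L0/L1/L2 = CE/BD/- → run C
t=16: L0/L1/L2 = E/BDC/- → run E
t=17: L0/L1/L2 = E/BDC/- → run E
t=18: L0/L1/L2 = E/BDC/- → run E
t=19: L0/L1/L2 = E/BDC/- → run E
t=20: L0/L1/L2 = -/BDCE/- → run B
t=21: L0/L1/L2 = -/DCE/- → run D
t=22: L0/L1/L2 = -/DCE/- → run D
t=23: L0/L1/L2 = -/CE/- → run C
t=24: L0/L1/L2 = -/CE/- → run C
t=25: L0/L1/L2 = -/E/- → run E
t=26: L0/L1/L2 = -/E/- → run E
t=27: (idle)
t=28: (idle)
t=29: (idle)

running at tick 2 = B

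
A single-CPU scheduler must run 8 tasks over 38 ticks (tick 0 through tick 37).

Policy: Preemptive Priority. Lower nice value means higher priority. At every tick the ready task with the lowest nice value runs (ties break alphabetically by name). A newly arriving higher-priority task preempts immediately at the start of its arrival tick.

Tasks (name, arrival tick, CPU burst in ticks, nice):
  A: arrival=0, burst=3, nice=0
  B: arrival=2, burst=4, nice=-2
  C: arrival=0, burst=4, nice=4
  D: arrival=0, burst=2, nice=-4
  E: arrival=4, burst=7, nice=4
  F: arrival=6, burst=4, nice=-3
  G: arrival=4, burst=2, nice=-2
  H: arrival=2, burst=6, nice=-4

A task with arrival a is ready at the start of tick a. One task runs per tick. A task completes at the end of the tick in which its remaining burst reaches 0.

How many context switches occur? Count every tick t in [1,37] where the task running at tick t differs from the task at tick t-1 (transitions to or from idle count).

context switches = 8

t=0: ready={A,C,D} → run D
t=1: ready={A,C,D} → run D
t=2: ready={A,B,C,H} → run H
t=3: ready={A,B,C,H} → run H
t=4: ready={A,B,C,E,G,H} → run H
t=5: ready={A,B,C,E,G,H} → run H
t=6: ready={A,B,C,E,F,G,H} → run H
t=7: ready={A,B,C,E,F,G,H} → run H
t=8: ready={A,B,C,E,F,G} → run F
t=9: ready={A,B,C,E,F,G} → run F
t=10: ready={A,B,C,E,F,G} → run F
t=11: ready={A,B,C,E,F,G} → run F
t=12: ready={A,B,C,E,G} → run B
t=13: ready={A,B,C,E,G} → run B
t=14: ready={A,B,C,E,G} → run B
t=15: ready={A,B,C,E,G} → run B
t=16: ready={A,C,E,G} → run G
t=17: ready={A,C,E,G} → run G
t=18: ready={A,C,E} → run A
t=19: ready={A,C,E} → run A
t=20: ready={A,C,E} → run A
t=21: ready={C,E} → run C
t=22: ready={C,E} → run C
t=23: ready={C,E} → run C
t=24: ready={C,E} → run C
t=25: ready={E} → run E
t=26: ready={E} → run E
t=27: ready={E} → run E
t=28: ready={E} → run E
t=29: ready={E} → run E
t=30: ready={E} → run E
t=31: ready={E} → run E
t=32: (idle)
t=33: (idle)
t=34: (idle)
t=35: (idle)
t=36: (idle)
t=37: (idle)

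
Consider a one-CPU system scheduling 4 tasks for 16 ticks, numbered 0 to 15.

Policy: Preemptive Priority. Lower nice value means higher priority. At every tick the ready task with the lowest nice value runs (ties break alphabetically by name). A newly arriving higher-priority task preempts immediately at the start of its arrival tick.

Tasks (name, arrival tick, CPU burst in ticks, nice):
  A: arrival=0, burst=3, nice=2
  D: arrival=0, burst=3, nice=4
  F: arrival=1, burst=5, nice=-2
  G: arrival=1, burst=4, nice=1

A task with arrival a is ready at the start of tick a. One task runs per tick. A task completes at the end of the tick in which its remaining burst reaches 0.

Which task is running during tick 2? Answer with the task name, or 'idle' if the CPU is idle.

t=0: ready={A,D} → run A
t=1: ready={A,D,F,G} → run F
t=2: ready={A,D,F,G} → run F
t=3: ready={A,D,F,G} → run F
t=4: ready={A,D,F,G} → run F
t=5: ready={A,D,F,G} → run F
t=6: ready={A,D,G} → run G
t=7: ready={A,D,G} → run G
t=8: ready={A,D,G} → run G
t=9: ready={A,D,G} → run G
t=10: ready={A,D} → run A
t=11: ready={A,D} → run A
t=12: ready={D} → run D
t=13: ready={D} → run D
t=14: ready={D} → run D
t=15: (idle)

running at tick 2 = F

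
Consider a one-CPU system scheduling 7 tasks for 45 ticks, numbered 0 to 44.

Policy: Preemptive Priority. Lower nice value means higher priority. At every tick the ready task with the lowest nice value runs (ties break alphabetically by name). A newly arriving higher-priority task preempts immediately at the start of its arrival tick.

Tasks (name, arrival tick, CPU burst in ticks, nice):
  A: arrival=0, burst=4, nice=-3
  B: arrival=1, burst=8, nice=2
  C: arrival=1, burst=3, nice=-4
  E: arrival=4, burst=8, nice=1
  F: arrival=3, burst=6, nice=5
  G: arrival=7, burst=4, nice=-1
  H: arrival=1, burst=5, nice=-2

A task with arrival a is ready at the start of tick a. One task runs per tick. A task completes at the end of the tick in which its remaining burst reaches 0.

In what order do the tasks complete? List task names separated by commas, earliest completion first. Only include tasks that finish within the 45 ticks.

completion order = C, A, H, G, E, B, F

t=0: ready={A} → run A
t=1: ready={A,B,C,H} → run C
t=2: ready={A,B,C,H} → run C
t=3: ready={A,B,C,F,H} → run C
t=4: ready={A,B,E,F,H} → run A
t=5: ready={A,B,E,F,H} → run A
t=6: ready={A,B,E,F,H} → run A
t=7: ready={B,E,F,G,H} → run H
t=8: ready={B,E,F,G,H} → run H
t=9: ready={B,E,F,G,H} → run H
t=10: ready={B,E,F,G,H} → run H
t=11: ready={B,E,F,G,H} → run H
t=12: ready={B,E,F,G} → run G
t=13: ready={B,E,F,G} → run G
t=14: ready={B,E,F,G} → run G
t=15: ready={B,E,F,G} → run G
t=16: ready={B,E,F} → run E
t=17: ready={B,E,F} → run E
t=18: ready={B,E,F} → run E
t=19: ready={B,E,F} → run E
t=20: ready={B,E,F} → run E
t=21: ready={B,E,F} → run E
t=22: ready={B,E,F} → run E
t=23: ready={B,E,F} → run E
t=24: ready={B,F} → run B
t=25: ready={B,F} → run B
t=26: ready={B,F} → run B
t=27: ready={B,F} → run B
t=28: ready={B,F} → run B
t=29: ready={B,F} → run B
t=30: ready={B,F} → run B
t=31: ready={B,F} → run B
t=32: ready={F} → run F
t=33: ready={F} → run F
t=34: ready={F} → run F
t=35: ready={F} → run F
t=36: ready={F} → run F
t=37: ready={F} → run F
t=38: (idle)
t=39: (idle)
t=40: (idle)
t=41: (idle)
t=42: (idle)
t=43: (idle)
t=44: (idle)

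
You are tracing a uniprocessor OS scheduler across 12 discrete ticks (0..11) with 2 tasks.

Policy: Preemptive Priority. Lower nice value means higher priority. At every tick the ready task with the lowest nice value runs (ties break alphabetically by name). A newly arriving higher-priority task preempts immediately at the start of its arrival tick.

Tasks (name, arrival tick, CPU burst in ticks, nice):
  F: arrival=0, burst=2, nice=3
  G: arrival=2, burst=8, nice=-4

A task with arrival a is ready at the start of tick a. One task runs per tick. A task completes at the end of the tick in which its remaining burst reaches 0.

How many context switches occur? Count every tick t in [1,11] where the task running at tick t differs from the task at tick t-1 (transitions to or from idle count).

context switches = 2

t=0: ready={F} → run F
t=1: ready={F} → run F
t=2: ready={G} → run G
t=3: ready={G} → run G
t=4: ready={G} → run G
t=5: ready={G} → run G
t=6: ready={G} → run G
t=7: ready={G} → run G
t=8: ready={G} → run G
t=9: ready={G} → run G
t=10: (idle)
t=11: (idle)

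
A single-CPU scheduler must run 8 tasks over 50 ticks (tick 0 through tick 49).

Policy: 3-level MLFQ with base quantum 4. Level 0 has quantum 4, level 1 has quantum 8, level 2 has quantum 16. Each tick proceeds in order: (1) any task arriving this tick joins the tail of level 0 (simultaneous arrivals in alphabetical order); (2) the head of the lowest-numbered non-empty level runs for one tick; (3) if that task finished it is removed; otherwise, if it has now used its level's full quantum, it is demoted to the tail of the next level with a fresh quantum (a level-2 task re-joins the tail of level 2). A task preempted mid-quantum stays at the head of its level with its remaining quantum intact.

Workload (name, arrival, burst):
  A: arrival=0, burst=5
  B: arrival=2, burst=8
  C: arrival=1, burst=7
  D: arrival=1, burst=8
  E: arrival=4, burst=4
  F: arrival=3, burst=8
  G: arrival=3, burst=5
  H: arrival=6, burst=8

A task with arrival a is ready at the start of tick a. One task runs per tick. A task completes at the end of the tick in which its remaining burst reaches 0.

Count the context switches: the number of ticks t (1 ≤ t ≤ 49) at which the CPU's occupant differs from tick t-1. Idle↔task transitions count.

t=0: L0/L1/L2 = A/-/- → run A
t=1: L0/L1/L2 = ACD/-/- → run A
t=2: L0/L1/L2 = ACDB/-/- → run A
t=3: L0/L1/L2 = ACDBFG/-/- → run A
t=4: L0/L1/L2 = CDBFGE/A/- → run C
t=5: L0/L1/L2 = CDBFGE/A/- → run C
t=6: L0/L1/L2 = CDBFGEH/A/- → run C
t=7: L0/L1/L2 = CDBFGEH/A/- → run C
t=8: L0/L1/L2 = DBFGEH/AC/- → run D
t=9: L0/L1/L2 = DBFGEH/AC/- → run D
t=10: L0/L1/L2 = DBFGEH/AC/- → run D
t=11: L0/L1/L2 = DBFGEH/AC/- → run D
t=12: L0/L1/L2 = BFGEH/ACD/- → run B
t=13: L0/L1/L2 = BFGEH/ACD/- → run B
t=14: L0/L1/L2 = BFGEH/ACD/- → run B
t=15: L0/L1/L2 = BFGEH/ACD/- → run B
t=16: L0/L1/L2 = FGEH/ACDB/- → run F
t=17: L0/L1/L2 = FGEH/ACDB/- → run F
t=18: L0/L1/L2 = FGEH/ACDB/- → run F
t=19: L0/L1/L2 = FGEH/ACDB/- → run F
t=20: L0/L1/L2 = GEH/ACDBF/- → run G
t=21: L0/L1/L2 = GEH/ACDBF/- → run G
t=22: L0/L1/L2 = GEH/ACDBF/- → run G
t=23: L0/L1/L2 = GEH/ACDBF/- → run G
t=24: L0/L1/L2 = EH/ACDBFG/- → run E
t=25: L0/L1/L2 = EH/ACDBFG/- → run E
t=26: L0/L1/L2 = EH/ACDBFG/- → run E
t=27: L0/L1/L2 = EH/ACDBFG/- → run E
t=28: L0/L1/L2 = H/ACDBFG/- → run H
t=29: L0/L1/L2 = H/ACDBFG/- → run H
t=30: L0/L1/L2 = H/ACDBFG/- → run H
t=31: L0/L1/L2 = H/ACDBFG/- → run H
t=32: L0/L1/L2 = -/ACDBFGH/- → run A
t=33: L0/L1/L2 = -/CDBFGH/- → run C
t=34: L0/L1/L2 = -/CDBFGH/- → run C
t=35: L0/L1/L2 = -/CDBFGH/- → run C
t=36: L0/L1/L2 = -/DBFGH/- → run D
t=37: L0/L1/L2 = -/DBFGH/- → run D
t=38: L0/L1/L2 = -/DBFGH/- → run D
t=39: L0/L1/L2 = -/DBFGH/- → run D
t=40: L0/L1/L2 = -/BFGH/- → run B
t=41: L0/L1/L2 = -/BFGH/- → run B
t=42: L0/L1/L2 = -/BFGH/- → run B
t=43: L0/L1/L2 = -/BFGH/- → run B
t=44: L0/L1/L2 = -/FGH/- → run F
t=45: L0/L1/L2 = -/FGH/- → run F
t=46: L0/L1/L2 = -/FGH/- → run F
t=47: L0/L1/L2 = -/FGH/- → run F
t=48: L0/L1/L2 = -/GH/- → run G
t=49: L0/L1/L2 = -/H/- → run H

context switches = 14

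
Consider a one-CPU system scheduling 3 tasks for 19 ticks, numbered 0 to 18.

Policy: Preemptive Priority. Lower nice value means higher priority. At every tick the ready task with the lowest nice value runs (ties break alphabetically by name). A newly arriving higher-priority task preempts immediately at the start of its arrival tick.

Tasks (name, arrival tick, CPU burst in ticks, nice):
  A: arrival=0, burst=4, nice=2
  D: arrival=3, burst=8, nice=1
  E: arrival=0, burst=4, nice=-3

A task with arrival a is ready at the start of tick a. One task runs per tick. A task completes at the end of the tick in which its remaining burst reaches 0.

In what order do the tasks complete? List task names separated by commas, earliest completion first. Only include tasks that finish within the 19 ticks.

completion order = E, D, A

t=0: ready={A,E} → run E
t=1: ready={A,E} → run E
t=2: ready={A,E} → run E
t=3: ready={A,D,E} → run E
t=4: ready={A,D} → run D
t=5: ready={A,D} → run D
t=6: ready={A,D} → run D
t=7: ready={A,D} → run D
t=8: ready={A,D} → run D
t=9: ready={A,D} → run D
t=10: ready={A,D} → run D
t=11: ready={A,D} → run D
t=12: ready={A} → run A
t=13: ready={A} → run A
t=14: ready={A} → run A
t=15: ready={A} → run A
t=16: (idle)
t=17: (idle)
t=18: (idle)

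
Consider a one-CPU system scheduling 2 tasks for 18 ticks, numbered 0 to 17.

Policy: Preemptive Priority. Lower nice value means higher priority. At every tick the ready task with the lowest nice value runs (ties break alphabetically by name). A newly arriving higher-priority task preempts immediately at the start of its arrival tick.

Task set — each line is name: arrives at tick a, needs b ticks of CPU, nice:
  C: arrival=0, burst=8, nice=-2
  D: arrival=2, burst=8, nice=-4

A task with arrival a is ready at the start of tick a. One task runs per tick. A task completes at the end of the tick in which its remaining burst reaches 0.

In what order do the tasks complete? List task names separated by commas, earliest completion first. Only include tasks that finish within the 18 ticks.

t=0: ready={C} → run C
t=1: ready={C} → run C
t=2: ready={C,D} → run D
t=3: ready={C,D} → run D
t=4: ready={C,D} → run D
t=5: ready={C,D} → run D
t=6: ready={C,D} → run D
t=7: ready={C,D} → run D
t=8: ready={C,D} → run D
t=9: ready={C,D} → run D
t=10: ready={C} → run C
t=11: ready={C} → run C
t=12: ready={C} → run C
t=13: ready={C} → run C
t=14: ready={C} → run C
t=15: ready={C} → run C
t=16: (idle)
t=17: (idle)

completion order = D, C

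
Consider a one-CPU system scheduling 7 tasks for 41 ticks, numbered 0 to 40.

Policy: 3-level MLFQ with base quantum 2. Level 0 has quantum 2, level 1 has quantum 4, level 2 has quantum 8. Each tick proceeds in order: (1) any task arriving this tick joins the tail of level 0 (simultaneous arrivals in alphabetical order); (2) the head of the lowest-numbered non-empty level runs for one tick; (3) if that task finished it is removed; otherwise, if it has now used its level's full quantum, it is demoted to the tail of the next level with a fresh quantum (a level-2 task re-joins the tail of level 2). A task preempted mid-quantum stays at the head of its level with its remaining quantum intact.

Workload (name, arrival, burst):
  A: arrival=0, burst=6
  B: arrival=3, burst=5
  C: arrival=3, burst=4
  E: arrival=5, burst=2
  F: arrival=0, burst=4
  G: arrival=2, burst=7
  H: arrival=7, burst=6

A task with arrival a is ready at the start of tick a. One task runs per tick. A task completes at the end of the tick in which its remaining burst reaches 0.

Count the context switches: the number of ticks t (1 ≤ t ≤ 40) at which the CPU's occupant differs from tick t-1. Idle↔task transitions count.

t=0: L0/L1/L2 = AF/-/- → run A
t=1: L0/L1/L2 = AF/-/- → run A
t=2: L0/L1/L2 = FG/A/- → run F
t=3: L0/L1/L2 = FGBC/A/- → run F
t=4: L0/L1/L2 = GBC/AF/- → run G
t=5: L0/L1/L2 = GBCE/AF/- → run G
t=6: L0/L1/L2 = BCE/AFG/- → run B
t=7: L0/L1/L2 = BCEH/AFG/- → run B
t=8: L0/L1/L2 = CEH/AFGB/- → run C
t=9: L0/L1/L2 = CEH/AFGB/- → run C
t=10: L0/L1/L2 = EH/AFGBC/- → run E
t=11: L0/L1/L2 = EH/AFGBC/- → run E
t=12: L0/L1/L2 = H/AFGBC/- → run H
t=13: L0/L1/L2 = H/AFGBC/- → run H
t=14: L0/L1/L2 = -/AFGBCH/- → run A
t=15: L0/L1/L2 = -/AFGBCH/- → run A
t=16: L0/L1/L2 = -/AFGBCH/- → run A
t=17: L0/L1/L2 = -/AFGBCH/- → run A
t=18: L0/L1/L2 = -/FGBCH/- → run F
t=19: L0/L1/L2 = -/FGBCH/- → run F
t=20: L0/L1/L2 = -/GBCH/- → run G
t=21: L0/L1/L2 = -/GBCH/- → run G
t=22: L0/L1/L2 = -/GBCH/- → run G
t=23: L0/L1/L2 = -/GBCH/- → run G
t=24: L0/L1/L2 = -/BCH/G → run B
t=25: L0/L1/L2 = -/BCH/G → run B
t=26: L0/L1/L2 = -/BCH/G → run B
t=27: L0/L1/L2 = -/CH/G → run C
t=28: L0/L1/L2 = -/CH/G → run C
t=29: L0/L1/L2 = -/H/G → run H
t=30: L0/L1/L2 = -/H/G → run H
t=31: L0/L1/L2 = -/H/G → run H
t=32: L0/L1/L2 = -/H/G → run H
t=33: L0/L1/L2 = -/-/G → run G
t=34: (idle)
t=35: (idle)
t=36: (idle)
t=37: (idle)
t=38: (idle)
t=39: (idle)
t=40: (idle)

context switches = 14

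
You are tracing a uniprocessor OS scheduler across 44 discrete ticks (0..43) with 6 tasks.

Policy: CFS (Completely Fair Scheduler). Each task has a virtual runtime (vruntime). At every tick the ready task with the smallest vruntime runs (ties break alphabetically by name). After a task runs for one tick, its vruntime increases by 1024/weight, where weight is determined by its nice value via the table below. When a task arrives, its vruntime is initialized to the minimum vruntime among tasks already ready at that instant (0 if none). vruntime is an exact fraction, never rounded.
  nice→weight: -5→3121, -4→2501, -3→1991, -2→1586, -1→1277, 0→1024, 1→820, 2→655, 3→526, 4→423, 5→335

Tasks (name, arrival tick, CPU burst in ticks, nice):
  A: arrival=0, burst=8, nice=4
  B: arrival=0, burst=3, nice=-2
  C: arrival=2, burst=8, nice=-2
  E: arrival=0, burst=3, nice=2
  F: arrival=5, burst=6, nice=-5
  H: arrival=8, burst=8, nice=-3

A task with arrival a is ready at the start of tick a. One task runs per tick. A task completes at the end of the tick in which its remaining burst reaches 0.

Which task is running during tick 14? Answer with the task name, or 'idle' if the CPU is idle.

t=0: vr[A=0 B=0 E=0] → run A
t=1: vr[A=1024/423 B=0 E=0] → run B
t=2: vr[A=1024/423 B=512/793 C=0 E=0] → run C
t=3: vr[A=1024/423 B=512/793 C=512/793 E=0] → run E
t=4: vr[A=1024/423 B=512/793 C=512/793 E=1024/655] → run B
t=5: vr[A=1024/423 B=1024/793 C=512/793 E=1024/655 F=512/793] → run C
t=6: vr[A=1024/423 B=1024/793 C=1024/793 E=1024/655 F=512/793] → run F
t=7: vr[A=1024/423 B=1024/793 C=1024/793 E=1024/655 F=2409984/2474953] → run F
t=8: vr[A=1024/423 B=1024/793 C=1024/793 E=1024/655 F=3222016/2474953 H=1024/793] → run B
t=9: vr[A=1024/423 C=1024/793 E=1024/655 F=3222016/2474953 H=1024/793] → run C
t=10: vr[A=1024/423 C=1536/793 E=1024/655 F=3222016/2474953 H=1024/793] → run H
t=11: vr[A=1024/423 C=1536/793 E=1024/655 F=3222016/2474953 H=2850816/1578863] → run F
t=12: vr[A=1024/423 C=1536/793 E=1024/655 F=4034048/2474953 H=2850816/1578863] → run E
t=13: vr[A=1024/423 C=1536/793 E=2048/655 F=4034048/2474953 H=2850816/1578863] → run F
t=14: vr[A=1024/423 C=1536/793 E=2048/655 F=4846080/2474953 H=2850816/1578863] → run H
t=15: vr[A=1024/423 C=1536/793 E=2048/655 F=4846080/2474953 H=3662848/1578863] → run C
t=16: vr[A=1024/423 C=2048/793 E=2048/655 F=4846080/2474953 H=3662848/1578863] → run F
t=17: vr[A=1024/423 C=2048/793 E=2048/655 F=5658112/2474953 H=3662848/1578863] → run F
t=18: vr[A=1024/423 C=2048/793 E=2048/655 H=3662848/1578863] → run H
t=19: vr[A=1024/423 C=2048/793 E=2048/655 H=4474880/1578863] → run A
t=20: vr[A=2048/423 C=2048/793 E=2048/655 H=4474880/1578863] → run C
t=21: vr[A=2048/423 C=2560/793 E=2048/655 H=4474880/1578863] → run H
t=22: vr[A=2048/423 C=2560/793 E=2048/655 H=5286912/1578863] → run E
t=23: vr[A=2048/423 C=2560/793 H=5286912/1578863] → run C
t=24: vr[A=2048/423 C=3072/793 H=5286912/1578863] → run H
t=25: vr[A=2048/423 C=3072/793 H=6098944/1578863] → run H
t=26: vr[A=2048/423 C=3072/793 H=6910976/1578863] → run C
t=27: vr[A=2048/423 C=3584/793 H=6910976/1578863] → run H
t=28: vr[A=2048/423 C=3584/793 H=7723008/1578863] → run C
t=29: vr[A=2048/423 H=7723008/1578863] → run A
t=30: vr[A=1024/141 H=7723008/1578863] → run H
t=31: vr[A=1024/141] → run A
t=32: vr[A=4096/423] → run A
t=33: vr[A=5120/423] → run A
t=34: vr[A=2048/141] → run A
t=35: vr[A=7168/423] → run A
t=36: (idle)
t=37: (idle)
t=38: (idle)
t=39: (idle)
t=40: (idle)
t=41: (idle)
t=42: (idle)
t=43: (idle)

running at tick 14 = H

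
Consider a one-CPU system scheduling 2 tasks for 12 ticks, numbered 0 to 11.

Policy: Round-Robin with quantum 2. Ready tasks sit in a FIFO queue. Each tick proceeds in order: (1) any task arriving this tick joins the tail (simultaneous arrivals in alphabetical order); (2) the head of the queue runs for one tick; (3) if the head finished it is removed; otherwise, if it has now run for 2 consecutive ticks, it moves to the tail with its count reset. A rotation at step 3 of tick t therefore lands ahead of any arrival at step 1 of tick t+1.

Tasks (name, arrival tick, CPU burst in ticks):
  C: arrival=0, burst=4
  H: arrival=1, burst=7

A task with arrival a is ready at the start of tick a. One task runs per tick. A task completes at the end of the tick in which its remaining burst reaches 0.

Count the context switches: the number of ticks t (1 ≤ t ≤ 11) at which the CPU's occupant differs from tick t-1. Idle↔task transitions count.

context switches = 4

t=0: queue=[C] q_used=0 → run C
t=1: queue=[C,H] q_used=1 → run C
t=2: queue=[H,C] q_used=0 → run H
t=3: queue=[H,C] q_used=1 → run H
t=4: queue=[C,H] q_used=0 → run C
t=5: queue=[C,H] q_used=1 → run C
t=6: queue=[H] q_used=0 → run H
t=7: queue=[H] q_used=1 → run H
t=8: queue=[H] q_used=0 → run H
t=9: queue=[H] q_used=1 → run H
t=10: queue=[H] q_used=0 → run H
t=11: (idle)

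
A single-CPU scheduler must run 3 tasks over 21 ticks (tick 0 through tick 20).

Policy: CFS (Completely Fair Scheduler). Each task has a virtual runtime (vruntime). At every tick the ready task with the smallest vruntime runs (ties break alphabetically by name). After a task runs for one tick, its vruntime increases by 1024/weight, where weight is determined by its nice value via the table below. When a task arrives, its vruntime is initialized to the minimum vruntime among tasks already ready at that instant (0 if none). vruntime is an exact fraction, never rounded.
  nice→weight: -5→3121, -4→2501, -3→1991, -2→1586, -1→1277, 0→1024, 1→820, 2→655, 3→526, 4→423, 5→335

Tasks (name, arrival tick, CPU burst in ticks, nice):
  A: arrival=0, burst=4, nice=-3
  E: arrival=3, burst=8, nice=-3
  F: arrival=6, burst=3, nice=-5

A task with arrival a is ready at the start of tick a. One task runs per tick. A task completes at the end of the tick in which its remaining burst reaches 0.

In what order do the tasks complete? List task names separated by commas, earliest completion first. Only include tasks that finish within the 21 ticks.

t=0: vr[A=0] → run A
t=1: vr[A=1024/1991] → run A
t=2: vr[A=2048/1991] → run A
t=3: vr[A=3072/1991 E=3072/1991] → run A
t=4: vr[E=3072/1991] → run E
t=5: vr[E=4096/1991] → run E
t=6: vr[E=5120/1991 F=5120/1991] → run E
t=7: vr[E=6144/1991 F=5120/1991] → run F
t=8: vr[E=6144/1991 F=18018304/6213911] → run F
t=9: vr[E=6144/1991 F=20057088/6213911] → run E
t=10: vr[E=7168/1991 F=20057088/6213911] → run F
t=11: vr[E=7168/1991] → run E
t=12: vr[E=8192/1991] → run E
t=13: vr[E=9216/1991] → run E
t=14: vr[E=10240/1991] → run E
t=15: (idle)
t=16: (idle)
t=17: (idle)
t=18: (idle)
t=19: (idle)
t=20: (idle)

completion order = A, F, E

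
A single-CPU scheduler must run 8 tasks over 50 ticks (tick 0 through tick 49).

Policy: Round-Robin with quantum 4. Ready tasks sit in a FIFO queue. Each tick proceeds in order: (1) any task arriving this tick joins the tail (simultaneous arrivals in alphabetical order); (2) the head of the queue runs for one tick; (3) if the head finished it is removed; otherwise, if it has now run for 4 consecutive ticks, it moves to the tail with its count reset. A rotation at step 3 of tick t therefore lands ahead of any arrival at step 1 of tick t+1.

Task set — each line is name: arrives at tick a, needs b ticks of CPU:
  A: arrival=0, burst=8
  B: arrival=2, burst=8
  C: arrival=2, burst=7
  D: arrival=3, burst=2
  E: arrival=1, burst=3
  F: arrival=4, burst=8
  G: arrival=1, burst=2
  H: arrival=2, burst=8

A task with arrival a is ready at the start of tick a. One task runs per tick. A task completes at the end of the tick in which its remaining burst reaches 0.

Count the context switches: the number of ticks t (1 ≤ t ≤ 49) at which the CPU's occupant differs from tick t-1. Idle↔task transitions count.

t=0: queue=[A] q_used=0 → run A
t=1: queue=[A,E,G] q_used=1 → run A
t=2: queue=[A,E,G,B,C,H] q_used=2 → run A
t=3: queue=[A,E,G,B,C,H,D] q_used=3 → run A
t=4: queue=[E,G,B,C,H,D,A,F] q_used=0 → run E
t=5: queue=[E,G,B,C,H,D,A,F] q_used=1 → run E
t=6: queue=[E,G,B,C,H,D,A,F] q_used=2 → run E
t=7: queue=[G,B,C,H,D,A,F] q_used=0 → run G
t=8: queue=[G,B,C,H,D,A,F] q_used=1 → run G
t=9: queue=[B,C,H,D,A,F] q_used=0 → run B
t=10: queue=[B,C,H,D,A,F] q_used=1 → run B
t=11: queue=[B,C,H,D,A,F] q_used=2 → run B
t=12: queue=[B,C,H,D,A,F] q_used=3 → run B
t=13: queue=[C,H,D,A,F,B] q_used=0 → run C
t=14: queue=[C,H,D,A,F,B] q_used=1 → run C
t=15: queue=[C,H,D,A,F,B] q_used=2 → run C
t=16: queue=[C,H,D,A,F,B] q_used=3 → run C
t=17: queue=[H,D,A,F,B,C] q_used=0 → run H
t=18: queue=[H,D,A,F,B,C] q_used=1 → run H
t=19: queue=[H,D,A,F,B,C] q_used=2 → run H
t=20: queue=[H,D,A,F,B,C] q_used=3 → run H
t=21: queue=[D,A,F,B,C,H] q_used=0 → run D
t=22: queue=[D,A,F,B,C,H] q_used=1 → run D
t=23: queue=[A,F,B,C,H] q_used=0 → run A
t=24: queue=[A,F,B,C,H] q_used=1 → run A
t=25: queue=[A,F,B,C,H] q_used=2 → run A
t=26: queue=[A,F,B,C,H] q_used=3 → run A
t=27: queue=[F,B,C,H] q_used=0 → run F
t=28: queue=[F,B,C,H] q_used=1 → run F
t=29: queue=[F,B,C,H] q_used=2 → run F
t=30: queue=[F,B,C,H] q_used=3 → run F
t=31: queue=[B,C,H,F] q_used=0 → run B
t=32: queue=[B,C,H,F] q_used=1 → run B
t=33: queue=[B,C,H,F] q_used=2 → run B
t=34: queue=[B,C,H,F] q_used=3 → run B
t=35: queue=[C,H,F] q_used=0 → run C
t=36: queue=[C,H,F] q_used=1 → run C
t=37: queue=[C,H,F] q_used=2 → run C
t=38: queue=[H,F] q_used=0 → run H
t=39: queue=[H,F] q_used=1 → run H
t=40: queue=[H,F] q_used=2 → run H
t=41: queue=[H,F] q_used=3 → run H
t=42: queue=[F] q_used=0 → run F
t=43: queue=[F] q_used=1 → run F
t=44: queue=[F] q_used=2 → run F
t=45: queue=[F] q_used=3 → run F
t=46: (idle)
t=47: (idle)
t=48: (idle)
t=49: (idle)

context switches = 13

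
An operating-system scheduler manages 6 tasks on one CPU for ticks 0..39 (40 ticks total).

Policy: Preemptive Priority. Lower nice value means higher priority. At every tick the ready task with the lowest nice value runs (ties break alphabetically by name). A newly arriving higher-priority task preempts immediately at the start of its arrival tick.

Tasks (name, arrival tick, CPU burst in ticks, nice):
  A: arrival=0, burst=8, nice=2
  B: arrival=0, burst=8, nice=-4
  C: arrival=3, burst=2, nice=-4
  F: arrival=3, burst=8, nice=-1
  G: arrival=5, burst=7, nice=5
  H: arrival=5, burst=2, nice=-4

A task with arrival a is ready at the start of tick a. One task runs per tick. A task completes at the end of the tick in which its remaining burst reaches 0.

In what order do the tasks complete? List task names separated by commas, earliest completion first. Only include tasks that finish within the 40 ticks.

completion order = B, C, H, F, A, G

t=0: ready={A,B} → run B
t=1: ready={A,B} → run B
t=2: ready={A,B} → run B
t=3: ready={A,B,C,F} → run B
t=4: ready={A,B,C,F} → run B
t=5: ready={A,B,C,F,G,H} → run B
t=6: ready={A,B,C,F,G,H} → run B
t=7: ready={A,B,C,F,G,H} → run B
t=8: ready={A,C,F,G,H} → run C
t=9: ready={A,C,F,G,H} → run C
t=10: ready={A,F,G,H} → run H
t=11: ready={A,F,G,H} → run H
t=12: ready={A,F,G} → run F
t=13: ready={A,F,G} → run F
t=14: ready={A,F,G} → run F
t=15: ready={A,F,G} → run F
t=16: ready={A,F,G} → run F
t=17: ready={A,F,G} → run F
t=18: ready={A,F,G} → run F
t=19: ready={A,F,G} → run F
t=20: ready={A,G} → run A
t=21: ready={A,G} → run A
t=22: ready={A,G} → run A
t=23: ready={A,G} → run A
t=24: ready={A,G} → run A
t=25: ready={A,G} → run A
t=26: ready={A,G} → run A
t=27: ready={A,G} → run A
t=28: ready={G} → run G
t=29: ready={G} → run G
t=30: ready={G} → run G
t=31: ready={G} → run G
t=32: ready={G} → run G
t=33: ready={G} → run G
t=34: ready={G} → run G
t=35: (idle)
t=36: (idle)
t=37: (idle)
t=38: (idle)
t=39: (idle)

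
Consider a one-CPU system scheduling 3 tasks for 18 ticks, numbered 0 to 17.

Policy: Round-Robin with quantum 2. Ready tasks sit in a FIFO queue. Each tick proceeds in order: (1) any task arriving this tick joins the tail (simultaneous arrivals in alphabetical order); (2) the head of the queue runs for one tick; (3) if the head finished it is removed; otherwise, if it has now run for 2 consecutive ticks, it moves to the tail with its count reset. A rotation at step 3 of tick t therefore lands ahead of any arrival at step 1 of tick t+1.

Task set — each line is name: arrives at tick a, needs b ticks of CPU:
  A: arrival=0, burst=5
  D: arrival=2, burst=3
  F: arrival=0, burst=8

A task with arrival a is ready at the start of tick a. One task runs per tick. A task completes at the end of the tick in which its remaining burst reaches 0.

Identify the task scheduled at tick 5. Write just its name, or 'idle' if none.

running at tick 5 = A

t=0: queue=[A,F] q_used=0 → run A
t=1: queue=[A,F] q_used=1 → run A
t=2: queue=[F,A,D] q_used=0 → run F
t=3: queue=[F,A,D] q_used=1 → run F
t=4: queue=[A,D,F] q_used=0 → run A
t=5: queue=[A,D,F] q_used=1 → run A
t=6: queue=[D,F,A] q_used=0 → run D
t=7: queue=[D,F,A] q_used=1 → run D
t=8: queue=[F,A,D] q_used=0 → run F
t=9: queue=[F,A,D] q_used=1 → run F
t=10: queue=[A,D,F] q_used=0 → run A
t=11: queue=[D,F] q_used=0 → run D
t=12: queue=[F] q_used=0 → run F
t=13: queue=[F] q_used=1 → run F
t=14: queue=[F] q_used=0 → run F
t=15: queue=[F] q_used=1 → run F
t=16: (idle)
t=17: (idle)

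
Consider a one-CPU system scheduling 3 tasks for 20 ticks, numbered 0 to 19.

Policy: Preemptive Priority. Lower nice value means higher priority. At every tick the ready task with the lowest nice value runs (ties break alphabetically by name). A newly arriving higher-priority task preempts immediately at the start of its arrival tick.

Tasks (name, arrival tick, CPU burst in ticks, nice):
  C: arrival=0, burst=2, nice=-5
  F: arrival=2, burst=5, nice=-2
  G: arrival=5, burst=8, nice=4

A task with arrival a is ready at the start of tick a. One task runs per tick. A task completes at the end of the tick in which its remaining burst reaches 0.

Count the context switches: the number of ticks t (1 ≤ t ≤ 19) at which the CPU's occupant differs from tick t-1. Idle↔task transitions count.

context switches = 3

t=0: ready={C} → run C
t=1: ready={C} → run C
t=2: ready={F} → run F
t=3: ready={F} → run F
t=4: ready={F} → run F
t=5: ready={F,G} → run F
t=6: ready={F,G} → run F
t=7: ready={G} → run G
t=8: ready={G} → run G
t=9: ready={G} → run G
t=10: ready={G} → run G
t=11: ready={G} → run G
t=12: ready={G} → run G
t=13: ready={G} → run G
t=14: ready={G} → run G
t=15: (idle)
t=16: (idle)
t=17: (idle)
t=18: (idle)
t=19: (idle)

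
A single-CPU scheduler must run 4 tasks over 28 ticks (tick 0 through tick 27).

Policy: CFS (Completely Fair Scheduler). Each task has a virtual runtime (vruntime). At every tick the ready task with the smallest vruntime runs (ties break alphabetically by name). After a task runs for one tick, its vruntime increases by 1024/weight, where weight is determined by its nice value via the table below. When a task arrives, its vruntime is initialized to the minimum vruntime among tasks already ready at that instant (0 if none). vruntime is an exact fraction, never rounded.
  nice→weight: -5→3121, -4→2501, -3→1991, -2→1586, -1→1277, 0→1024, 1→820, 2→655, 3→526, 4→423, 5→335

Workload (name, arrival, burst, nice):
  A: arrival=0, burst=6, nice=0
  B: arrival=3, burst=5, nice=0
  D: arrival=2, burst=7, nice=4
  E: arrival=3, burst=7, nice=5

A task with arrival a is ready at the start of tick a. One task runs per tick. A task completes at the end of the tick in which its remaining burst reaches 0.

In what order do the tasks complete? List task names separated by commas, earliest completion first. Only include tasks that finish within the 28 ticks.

completion order = A, B, D, E

t=0: vr[A=0] → run A
t=1: vr[A=1] → run A
t=2: vr[A=2 D=2] → run A
t=3: vr[A=3 B=2 D=2 E=2] → run B
t=4: vr[A=3 B=3 D=2 E=2] → run D
t=5: vr[A=3 B=3 D=1870/423 E=2] → run E
t=6: vr[A=3 B=3 D=1870/423 E=1694/335] → run A
t=7: vr[A=4 B=3 D=1870/423 E=1694/335] → run B
t=8: vr[A=4 B=4 D=1870/423 E=1694/335] → run A
t=9: vr[A=5 B=4 D=1870/423 E=1694/335] → run B
t=10: vr[A=5 B=5 D=1870/423 E=1694/335] → run D
t=11: vr[A=5 B=5 D=2894/423 E=1694/335] → run A
t=12: vr[B=5 D=2894/423 E=1694/335] → run B
t=13: vr[B=6 D=2894/423 E=1694/335] → run E
t=14: vr[B=6 D=2894/423 E=2718/335] → run B
t=15: vr[D=2894/423 E=2718/335] → run D
t=16: vr[D=1306/141 E=2718/335] → run E
t=17: vr[D=1306/141 E=3742/335] → run D
t=18: vr[D=4942/423 E=3742/335] → run E
t=19: vr[D=4942/423 E=4766/335] → run D
t=20: vr[D=5966/423 E=4766/335] → run D
t=21: vr[D=2330/141 E=4766/335] → run E
t=22: vr[D=2330/141 E=1158/67] → run D
t=23: vr[E=1158/67] → run E
t=24: vr[E=6814/335] → run E
t=25: (idle)
t=26: (idle)
t=27: (idle)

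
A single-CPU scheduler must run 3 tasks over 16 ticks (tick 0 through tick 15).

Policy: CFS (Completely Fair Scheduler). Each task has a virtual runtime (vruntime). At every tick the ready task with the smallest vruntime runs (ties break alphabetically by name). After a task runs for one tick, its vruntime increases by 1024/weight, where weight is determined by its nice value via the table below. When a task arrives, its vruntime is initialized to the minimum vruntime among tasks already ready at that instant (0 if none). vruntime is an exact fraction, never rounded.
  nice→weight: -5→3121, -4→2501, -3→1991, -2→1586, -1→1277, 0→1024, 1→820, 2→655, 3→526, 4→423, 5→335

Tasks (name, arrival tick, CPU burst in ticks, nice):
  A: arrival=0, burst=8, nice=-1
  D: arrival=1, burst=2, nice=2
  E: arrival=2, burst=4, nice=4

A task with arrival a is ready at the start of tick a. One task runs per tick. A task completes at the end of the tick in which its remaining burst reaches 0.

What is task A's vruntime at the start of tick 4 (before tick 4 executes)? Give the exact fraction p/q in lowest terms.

t=0: vr[A=0] → run A
t=1: vr[A=1024/1277 D=1024/1277] → run A
t=2: vr[A=2048/1277 D=1024/1277 E=1024/1277] → run D
t=3: vr[A=2048/1277 D=1978368/836435 E=1024/1277] → run E
t=4: vr[A=2048/1277 D=1978368/836435 E=1740800/540171] → run A
t=5: vr[A=3072/1277 D=1978368/836435 E=1740800/540171] → run D
t=6: vr[A=3072/1277 E=1740800/540171] → run A
t=7: vr[A=4096/1277 E=1740800/540171] → run A
t=8: vr[A=5120/1277 E=1740800/540171] → run E
t=9: vr[A=5120/1277 E=3048448/540171] → run A
t=10: vr[A=6144/1277 E=3048448/540171] → run A
t=11: vr[A=7168/1277 E=3048448/540171] → run A
t=12: vr[E=3048448/540171] → run E
t=13: vr[E=1452032/180057] → run E
t=14: (idle)
t=15: (idle)

vruntime(A, start of tick 4) = 2048/1277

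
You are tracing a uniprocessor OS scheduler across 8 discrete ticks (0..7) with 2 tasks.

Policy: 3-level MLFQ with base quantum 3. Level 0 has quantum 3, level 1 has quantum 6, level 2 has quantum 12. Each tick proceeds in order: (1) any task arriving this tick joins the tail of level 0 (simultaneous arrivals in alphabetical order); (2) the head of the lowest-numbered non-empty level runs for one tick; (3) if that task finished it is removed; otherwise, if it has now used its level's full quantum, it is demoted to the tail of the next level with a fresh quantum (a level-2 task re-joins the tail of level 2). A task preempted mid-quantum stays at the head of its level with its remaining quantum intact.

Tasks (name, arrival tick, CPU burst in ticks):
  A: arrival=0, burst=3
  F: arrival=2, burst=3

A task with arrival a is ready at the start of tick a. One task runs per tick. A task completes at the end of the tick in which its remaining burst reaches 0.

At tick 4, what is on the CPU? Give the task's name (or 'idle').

t=0: L0/L1/L2 = A/-/- → run A
t=1: L0/L1/L2 = A/-/- → run A
t=2: L0/L1/L2 = AF/-/- → run A
t=3: L0/L1/L2 = F/-/- → run F
t=4: L0/L1/L2 = F/-/- → run F
t=5: L0/L1/L2 = F/-/- → run F
t=6: (idle)
t=7: (idle)

running at tick 4 = F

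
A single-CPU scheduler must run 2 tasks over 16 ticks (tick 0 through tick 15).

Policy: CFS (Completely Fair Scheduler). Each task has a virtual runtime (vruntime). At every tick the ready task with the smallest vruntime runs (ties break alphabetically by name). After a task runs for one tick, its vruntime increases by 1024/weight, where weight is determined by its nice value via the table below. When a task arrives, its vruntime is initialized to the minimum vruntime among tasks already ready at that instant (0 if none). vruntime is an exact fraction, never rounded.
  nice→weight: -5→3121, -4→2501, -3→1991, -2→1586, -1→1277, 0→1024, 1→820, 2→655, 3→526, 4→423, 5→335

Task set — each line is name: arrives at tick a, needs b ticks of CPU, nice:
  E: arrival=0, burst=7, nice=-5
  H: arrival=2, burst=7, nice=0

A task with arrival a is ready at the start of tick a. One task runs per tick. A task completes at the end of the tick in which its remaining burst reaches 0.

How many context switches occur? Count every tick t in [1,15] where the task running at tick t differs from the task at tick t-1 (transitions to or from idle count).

t=0: vr[E=0] → run E
t=1: vr[E=1024/3121] → run E
t=2: vr[E=2048/3121 H=2048/3121] → run E
t=3: vr[E=3072/3121 H=2048/3121] → run H
t=4: vr[E=3072/3121 H=5169/3121] → run E
t=5: vr[E=4096/3121 H=5169/3121] → run E
t=6: vr[E=5120/3121 H=5169/3121] → run E
t=7: vr[E=6144/3121 H=5169/3121] → run H
t=8: vr[E=6144/3121 H=8290/3121] → run E
t=9: vr[H=8290/3121] → run H
t=10: vr[H=11411/3121] → run H
t=11: vr[H=14532/3121] → run H
t=12: vr[H=17653/3121] → run H
t=13: vr[H=20774/3121] → run H
t=14: (idle)
t=15: (idle)

context switches = 6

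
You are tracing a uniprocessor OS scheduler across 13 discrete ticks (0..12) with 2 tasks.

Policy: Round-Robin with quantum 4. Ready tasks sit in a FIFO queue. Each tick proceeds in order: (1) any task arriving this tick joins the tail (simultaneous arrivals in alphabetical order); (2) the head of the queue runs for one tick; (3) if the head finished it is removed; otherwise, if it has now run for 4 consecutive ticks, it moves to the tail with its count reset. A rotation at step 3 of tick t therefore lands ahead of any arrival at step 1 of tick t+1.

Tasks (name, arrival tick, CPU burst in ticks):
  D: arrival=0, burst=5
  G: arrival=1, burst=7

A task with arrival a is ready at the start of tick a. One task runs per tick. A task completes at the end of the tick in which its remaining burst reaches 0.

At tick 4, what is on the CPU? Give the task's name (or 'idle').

running at tick 4 = G

t=0: queue=[D] q_used=0 → run D
t=1: queue=[D,G] q_used=1 → run D
t=2: queue=[D,G] q_used=2 → run D
t=3: queue=[D,G] q_used=3 → run D
t=4: queue=[G,D] q_used=0 → run G
t=5: queue=[G,D] q_used=1 → run G
t=6: queue=[G,D] q_used=2 → run G
t=7: queue=[G,D] q_used=3 → run G
t=8: queue=[D,G] q_used=0 → run D
t=9: queue=[G] q_used=0 → run G
t=10: queue=[G] q_used=1 → run G
t=11: queue=[G] q_used=2 → run G
t=12: (idle)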